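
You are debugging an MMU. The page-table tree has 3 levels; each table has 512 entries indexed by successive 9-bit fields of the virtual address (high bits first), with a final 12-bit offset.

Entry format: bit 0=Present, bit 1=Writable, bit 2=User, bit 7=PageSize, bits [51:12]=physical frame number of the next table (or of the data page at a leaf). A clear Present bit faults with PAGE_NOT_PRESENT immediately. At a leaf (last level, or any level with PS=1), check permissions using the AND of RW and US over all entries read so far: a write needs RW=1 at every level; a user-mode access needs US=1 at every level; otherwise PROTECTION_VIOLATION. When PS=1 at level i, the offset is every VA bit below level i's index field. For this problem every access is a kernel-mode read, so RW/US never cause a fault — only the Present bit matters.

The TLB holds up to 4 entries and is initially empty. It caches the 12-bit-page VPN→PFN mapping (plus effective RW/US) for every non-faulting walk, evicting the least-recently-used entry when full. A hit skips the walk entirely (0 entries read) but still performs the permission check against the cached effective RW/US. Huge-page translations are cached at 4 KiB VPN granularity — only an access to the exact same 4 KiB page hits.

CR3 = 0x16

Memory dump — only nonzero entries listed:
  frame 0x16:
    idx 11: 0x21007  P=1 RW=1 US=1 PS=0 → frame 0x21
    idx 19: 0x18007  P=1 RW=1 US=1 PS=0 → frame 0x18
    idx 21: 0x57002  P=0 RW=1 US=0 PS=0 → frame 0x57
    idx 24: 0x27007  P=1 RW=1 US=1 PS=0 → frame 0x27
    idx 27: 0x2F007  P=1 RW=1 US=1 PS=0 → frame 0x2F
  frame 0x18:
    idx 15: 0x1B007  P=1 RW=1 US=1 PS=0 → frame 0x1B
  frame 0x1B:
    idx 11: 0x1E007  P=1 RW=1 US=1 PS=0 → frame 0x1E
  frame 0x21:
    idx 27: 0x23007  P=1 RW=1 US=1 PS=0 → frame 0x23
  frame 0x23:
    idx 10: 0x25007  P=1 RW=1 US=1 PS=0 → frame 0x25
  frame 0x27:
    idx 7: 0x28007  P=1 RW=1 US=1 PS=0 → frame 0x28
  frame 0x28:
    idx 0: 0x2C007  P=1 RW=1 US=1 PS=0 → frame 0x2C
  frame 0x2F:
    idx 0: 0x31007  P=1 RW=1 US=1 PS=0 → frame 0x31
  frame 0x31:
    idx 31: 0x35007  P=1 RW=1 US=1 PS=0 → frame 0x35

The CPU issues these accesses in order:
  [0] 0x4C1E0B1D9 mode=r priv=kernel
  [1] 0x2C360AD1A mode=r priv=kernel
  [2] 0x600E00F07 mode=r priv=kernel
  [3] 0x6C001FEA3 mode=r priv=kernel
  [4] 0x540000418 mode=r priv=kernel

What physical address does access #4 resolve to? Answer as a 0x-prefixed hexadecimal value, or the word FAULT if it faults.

Walk each access:
#0 VA=0x4C1E0B1D9 (r,kernel):
  L0: frame=0x16 idx=19 entry=0x18007 [P=1 RW=1 US=1 PS=0]
  L1: frame=0x18 idx=15 entry=0x1B007 [P=1 RW=1 US=1 PS=0]
  L2: frame=0x1B idx=11 entry=0x1E007 [P=1 RW=1 US=1 PS=0]
  → PA=0x1E1D9  (3 entries read)
#1 VA=0x2C360AD1A (r,kernel):
  L0: frame=0x16 idx=11 entry=0x21007 [P=1 RW=1 US=1 PS=0]
  L1: frame=0x21 idx=27 entry=0x23007 [P=1 RW=1 US=1 PS=0]
  L2: frame=0x23 idx=10 entry=0x25007 [P=1 RW=1 US=1 PS=0]
  → PA=0x25D1A  (3 entries read)
#2 VA=0x600E00F07 (r,kernel):
  L0: frame=0x16 idx=24 entry=0x27007 [P=1 RW=1 US=1 PS=0]
  L1: frame=0x27 idx=7 entry=0x28007 [P=1 RW=1 US=1 PS=0]
  L2: frame=0x28 idx=0 entry=0x2C007 [P=1 RW=1 US=1 PS=0]
  → PA=0x2CF07  (3 entries read)
#3 VA=0x6C001FEA3 (r,kernel):
  L0: frame=0x16 idx=27 entry=0x2F007 [P=1 RW=1 US=1 PS=0]
  L1: frame=0x2F idx=0 entry=0x31007 [P=1 RW=1 US=1 PS=0]
  L2: frame=0x31 idx=31 entry=0x35007 [P=1 RW=1 US=1 PS=0]
  → PA=0x35EA3  (3 entries read)
#4 VA=0x540000418 (r,kernel):
  L0: frame=0x16 idx=21 entry=0x57002 [P=0 RW=1 US=0 PS=0]
  → PAGE_NOT_PRESENT  (1 entries read)

Access #4 PA: FAULT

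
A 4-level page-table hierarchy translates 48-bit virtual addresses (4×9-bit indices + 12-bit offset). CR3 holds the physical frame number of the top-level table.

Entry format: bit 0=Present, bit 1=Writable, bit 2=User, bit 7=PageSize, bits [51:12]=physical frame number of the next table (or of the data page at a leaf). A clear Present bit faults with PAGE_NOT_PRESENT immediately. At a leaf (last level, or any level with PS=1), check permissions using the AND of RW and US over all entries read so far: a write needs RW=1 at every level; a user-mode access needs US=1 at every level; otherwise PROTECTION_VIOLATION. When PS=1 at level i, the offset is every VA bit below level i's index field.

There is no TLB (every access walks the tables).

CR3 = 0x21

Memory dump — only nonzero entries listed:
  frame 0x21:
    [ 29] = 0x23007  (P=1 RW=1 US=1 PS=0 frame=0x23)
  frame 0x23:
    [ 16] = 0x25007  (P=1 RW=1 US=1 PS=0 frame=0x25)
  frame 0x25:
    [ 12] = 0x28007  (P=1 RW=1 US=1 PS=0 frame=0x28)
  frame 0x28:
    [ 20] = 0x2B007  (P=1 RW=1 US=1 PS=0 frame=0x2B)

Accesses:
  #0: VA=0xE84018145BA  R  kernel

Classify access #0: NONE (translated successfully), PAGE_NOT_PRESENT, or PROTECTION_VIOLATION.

Walk each access:
#0 VA=0xE84018145BA (r,kernel):
  [0] read 0x21 idx=29: raw=0x23007 flags P=1 W=1 U=1 S=0
  [1] read 0x23 idx=16: raw=0x25007 flags P=1 W=1 U=1 S=0
  [2] read 0x25 idx=12: raw=0x28007 flags P=1 W=1 U=1 S=0
  [3] read 0x28 idx=20: raw=0x2B007 flags P=1 W=1 U=1 S=0
  ⇒ phys 0x2B5BA  [4 reads]

Access #0 fault: NONE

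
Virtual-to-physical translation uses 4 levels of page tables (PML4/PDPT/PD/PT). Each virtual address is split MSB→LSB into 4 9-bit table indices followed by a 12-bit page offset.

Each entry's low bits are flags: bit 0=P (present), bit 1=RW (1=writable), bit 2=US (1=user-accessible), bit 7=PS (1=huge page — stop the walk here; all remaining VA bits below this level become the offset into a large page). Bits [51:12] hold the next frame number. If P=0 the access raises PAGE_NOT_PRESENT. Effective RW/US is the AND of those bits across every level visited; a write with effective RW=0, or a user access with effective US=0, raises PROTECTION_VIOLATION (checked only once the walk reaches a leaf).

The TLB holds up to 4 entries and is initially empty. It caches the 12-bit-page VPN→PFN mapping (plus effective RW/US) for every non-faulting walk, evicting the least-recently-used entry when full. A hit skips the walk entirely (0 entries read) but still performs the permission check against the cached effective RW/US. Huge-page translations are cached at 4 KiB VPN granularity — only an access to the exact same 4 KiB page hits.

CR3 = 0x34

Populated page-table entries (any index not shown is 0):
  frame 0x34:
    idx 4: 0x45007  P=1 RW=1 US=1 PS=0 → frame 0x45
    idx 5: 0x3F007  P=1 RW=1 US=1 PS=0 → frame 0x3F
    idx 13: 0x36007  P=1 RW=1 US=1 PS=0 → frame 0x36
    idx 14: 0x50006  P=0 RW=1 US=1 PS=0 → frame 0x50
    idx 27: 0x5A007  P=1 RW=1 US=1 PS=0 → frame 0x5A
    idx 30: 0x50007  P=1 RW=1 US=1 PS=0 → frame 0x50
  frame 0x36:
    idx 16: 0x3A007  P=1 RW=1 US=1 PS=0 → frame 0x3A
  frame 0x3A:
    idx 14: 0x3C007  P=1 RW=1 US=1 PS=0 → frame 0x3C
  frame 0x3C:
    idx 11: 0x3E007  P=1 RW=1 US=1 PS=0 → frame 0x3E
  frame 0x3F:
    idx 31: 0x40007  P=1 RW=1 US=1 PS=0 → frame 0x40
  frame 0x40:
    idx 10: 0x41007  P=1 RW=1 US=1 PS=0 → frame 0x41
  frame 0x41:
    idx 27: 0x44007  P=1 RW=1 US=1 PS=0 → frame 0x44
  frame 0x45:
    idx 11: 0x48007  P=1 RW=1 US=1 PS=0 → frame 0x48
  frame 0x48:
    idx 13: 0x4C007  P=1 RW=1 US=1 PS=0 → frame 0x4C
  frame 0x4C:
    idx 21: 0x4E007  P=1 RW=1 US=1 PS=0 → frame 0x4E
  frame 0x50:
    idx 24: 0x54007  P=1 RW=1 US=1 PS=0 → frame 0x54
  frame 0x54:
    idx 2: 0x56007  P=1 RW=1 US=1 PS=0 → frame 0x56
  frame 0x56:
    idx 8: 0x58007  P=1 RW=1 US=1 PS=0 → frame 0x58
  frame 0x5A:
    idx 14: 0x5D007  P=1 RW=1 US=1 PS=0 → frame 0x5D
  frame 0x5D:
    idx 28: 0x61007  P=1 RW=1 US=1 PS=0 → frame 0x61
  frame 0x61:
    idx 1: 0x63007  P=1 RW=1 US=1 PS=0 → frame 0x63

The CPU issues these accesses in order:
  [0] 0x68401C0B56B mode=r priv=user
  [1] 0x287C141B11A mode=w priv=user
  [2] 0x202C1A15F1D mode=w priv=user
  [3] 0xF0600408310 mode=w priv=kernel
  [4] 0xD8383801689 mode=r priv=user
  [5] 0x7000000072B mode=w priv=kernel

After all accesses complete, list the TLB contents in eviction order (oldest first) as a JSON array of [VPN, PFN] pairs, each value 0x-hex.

Trace:
#0 VA=0x68401C0B56B (r,user):
  [0] read 0x34 idx=13: raw=0x36007 flags P=1 W=1 U=1 S=0
  [1] read 0x36 idx=16: raw=0x3A007 flags P=1 W=1 U=1 S=0
  [2] read 0x3A idx=14: raw=0x3C007 flags P=1 W=1 U=1 S=0
  [3] read 0x3C idx=11: raw=0x3E007 flags P=1 W=1 U=1 S=0
  ⇒ phys 0x3E56B  [4 reads]
#1 VA=0x287C141B11A (w,user):
  [0] read 0x34 idx=5: raw=0x3F007 flags P=1 W=1 U=1 S=0
  [1] read 0x3F idx=31: raw=0x40007 flags P=1 W=1 U=1 S=0
  [2] read 0x40 idx=10: raw=0x41007 flags P=1 W=1 U=1 S=0
  [3] read 0x41 idx=27: raw=0x44007 flags P=1 W=1 U=1 S=0
  ⇒ phys 0x4411A  [4 reads]
#2 VA=0x202C1A15F1D (w,user):
  [0] read 0x34 idx=4: raw=0x45007 flags P=1 W=1 U=1 S=0
  [1] read 0x45 idx=11: raw=0x48007 flags P=1 W=1 U=1 S=0
  [2] read 0x48 idx=13: raw=0x4C007 flags P=1 W=1 U=1 S=0
  [3] read 0x4C idx=21: raw=0x4E007 flags P=1 W=1 U=1 S=0
  ⇒ phys 0x4EF1D  [4 reads]
#3 VA=0xF0600408310 (w,kernel):
  [0] read 0x34 idx=30: raw=0x50007 flags P=1 W=1 U=1 S=0
  [1] read 0x50 idx=24: raw=0x54007 flags P=1 W=1 U=1 S=0
  [2] read 0x54 idx=2: raw=0x56007 flags P=1 W=1 U=1 S=0
  [3] read 0x56 idx=8: raw=0x58007 flags P=1 W=1 U=1 S=0
  ⇒ phys 0x58310  [4 reads]
#4 VA=0xD8383801689 (r,user):
  [0] read 0x34 idx=27: raw=0x5A007 flags P=1 W=1 U=1 S=0
  [1] read 0x5A idx=14: raw=0x5D007 flags P=1 W=1 U=1 S=0
  [2] read 0x5D idx=28: raw=0x61007 flags P=1 W=1 U=1 S=0
  [3] read 0x61 idx=1: raw=0x63007 flags P=1 W=1 U=1 S=0
  ⇒ phys 0x63689  [4 reads]
#5 VA=0x7000000072B (w,kernel):
  [0] read 0x34 idx=14: raw=0x50006 flags P=0 W=1 U=1 S=0
  → PAGE_NOT_PRESENT  (1 entries read)

TLB: [["0x287C141B", "0x44"], ["0x202C1A15", "0x4E"], ["0xF0600408", "0x58"], ["0xD8383801", "0x63"]]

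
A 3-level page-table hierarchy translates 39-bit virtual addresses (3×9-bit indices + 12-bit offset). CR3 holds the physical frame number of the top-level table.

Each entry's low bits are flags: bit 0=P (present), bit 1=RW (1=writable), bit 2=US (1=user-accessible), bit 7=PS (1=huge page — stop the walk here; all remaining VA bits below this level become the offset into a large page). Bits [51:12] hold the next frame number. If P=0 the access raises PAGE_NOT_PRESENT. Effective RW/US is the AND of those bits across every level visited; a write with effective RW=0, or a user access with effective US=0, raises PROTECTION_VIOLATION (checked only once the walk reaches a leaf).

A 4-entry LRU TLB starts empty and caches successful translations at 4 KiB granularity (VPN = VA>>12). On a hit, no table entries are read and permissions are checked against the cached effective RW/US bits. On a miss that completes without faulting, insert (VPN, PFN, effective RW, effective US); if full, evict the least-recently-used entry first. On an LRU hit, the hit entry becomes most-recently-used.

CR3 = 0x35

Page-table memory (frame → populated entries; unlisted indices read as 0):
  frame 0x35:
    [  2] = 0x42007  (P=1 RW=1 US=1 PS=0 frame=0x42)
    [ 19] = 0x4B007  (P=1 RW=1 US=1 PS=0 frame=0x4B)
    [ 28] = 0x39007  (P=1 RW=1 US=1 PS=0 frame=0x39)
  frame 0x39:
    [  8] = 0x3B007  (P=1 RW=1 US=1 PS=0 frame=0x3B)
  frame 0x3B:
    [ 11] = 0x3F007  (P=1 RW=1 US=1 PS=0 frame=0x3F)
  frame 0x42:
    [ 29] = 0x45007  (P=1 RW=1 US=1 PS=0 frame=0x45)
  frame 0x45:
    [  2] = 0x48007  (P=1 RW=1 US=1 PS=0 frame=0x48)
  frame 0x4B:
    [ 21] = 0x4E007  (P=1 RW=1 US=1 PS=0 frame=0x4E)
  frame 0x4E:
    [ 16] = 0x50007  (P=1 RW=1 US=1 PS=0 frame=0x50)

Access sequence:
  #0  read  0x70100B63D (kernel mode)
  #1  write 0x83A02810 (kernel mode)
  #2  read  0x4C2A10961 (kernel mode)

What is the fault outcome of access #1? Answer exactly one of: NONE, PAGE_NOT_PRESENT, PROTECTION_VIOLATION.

Per-access translation:
#0 VA=0x70100B63D (r,kernel):
  L0 @0x35[28] → 0x39007  P=1,RW=1,US=1,PS=0
  L1 @0x39[8] → 0x3B007  P=1,RW=1,US=1,PS=0
  L2 @0x3B[11] → 0x3F007  P=1,RW=1,US=1,PS=0
  ⇒ phys 0x3F63D  [3 reads]
#1 VA=0x83A02810 (w,kernel):
  L0 @0x35[2] → 0x42007  P=1,RW=1,US=1,PS=0
  L1 @0x42[29] → 0x45007  P=1,RW=1,US=1,PS=0
  L2 @0x45[2] → 0x48007  P=1,RW=1,US=1,PS=0
  ⇒ phys 0x48810  [3 reads]
#2 VA=0x4C2A10961 (r,kernel):
  L0 @0x35[19] → 0x4B007  P=1,RW=1,US=1,PS=0
  L1 @0x4B[21] → 0x4E007  P=1,RW=1,US=1,PS=0
  L2 @0x4E[16] → 0x50007  P=1,RW=1,US=1,PS=0
  ⇒ phys 0x50961  [3 reads]

Access #1 fault: NONE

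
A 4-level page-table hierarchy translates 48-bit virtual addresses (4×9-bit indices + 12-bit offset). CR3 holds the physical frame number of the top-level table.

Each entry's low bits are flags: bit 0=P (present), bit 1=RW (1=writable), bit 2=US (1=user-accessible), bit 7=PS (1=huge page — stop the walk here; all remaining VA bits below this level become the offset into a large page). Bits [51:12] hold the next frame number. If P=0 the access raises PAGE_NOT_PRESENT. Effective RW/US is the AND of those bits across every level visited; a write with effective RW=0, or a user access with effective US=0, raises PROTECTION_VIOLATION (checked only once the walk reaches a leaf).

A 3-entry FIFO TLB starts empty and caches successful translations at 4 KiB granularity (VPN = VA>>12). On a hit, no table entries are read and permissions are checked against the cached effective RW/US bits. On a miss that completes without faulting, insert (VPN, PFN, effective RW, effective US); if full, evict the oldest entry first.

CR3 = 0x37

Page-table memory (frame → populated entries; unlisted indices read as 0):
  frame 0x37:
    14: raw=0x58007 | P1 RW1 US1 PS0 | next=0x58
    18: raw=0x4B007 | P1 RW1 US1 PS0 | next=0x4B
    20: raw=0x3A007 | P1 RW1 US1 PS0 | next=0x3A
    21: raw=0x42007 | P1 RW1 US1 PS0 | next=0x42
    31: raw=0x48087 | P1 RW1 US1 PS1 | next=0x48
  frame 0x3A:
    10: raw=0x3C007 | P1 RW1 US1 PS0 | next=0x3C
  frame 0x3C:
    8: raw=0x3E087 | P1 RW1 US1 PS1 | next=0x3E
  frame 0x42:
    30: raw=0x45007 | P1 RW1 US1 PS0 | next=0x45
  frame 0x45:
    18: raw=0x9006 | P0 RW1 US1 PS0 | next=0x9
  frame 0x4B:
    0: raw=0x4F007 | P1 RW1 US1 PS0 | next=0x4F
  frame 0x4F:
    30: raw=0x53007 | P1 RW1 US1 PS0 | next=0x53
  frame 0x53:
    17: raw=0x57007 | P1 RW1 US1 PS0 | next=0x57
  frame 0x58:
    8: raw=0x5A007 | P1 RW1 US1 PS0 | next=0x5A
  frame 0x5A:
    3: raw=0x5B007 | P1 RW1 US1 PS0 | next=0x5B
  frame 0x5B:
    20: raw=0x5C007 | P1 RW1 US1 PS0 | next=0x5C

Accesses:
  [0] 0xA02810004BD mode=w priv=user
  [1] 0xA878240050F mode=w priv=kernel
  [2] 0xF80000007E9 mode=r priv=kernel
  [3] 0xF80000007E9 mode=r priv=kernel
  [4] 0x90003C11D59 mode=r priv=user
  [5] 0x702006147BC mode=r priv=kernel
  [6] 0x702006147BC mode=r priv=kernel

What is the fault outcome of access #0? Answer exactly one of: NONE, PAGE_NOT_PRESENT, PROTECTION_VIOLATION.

Walk each access:
#0 VA=0xA02810004BD (w,user):
  L0: frame=0x37 idx=20 entry=0x3A007 [P=1 RW=1 US=1 PS=0]
  L1: frame=0x3A idx=10 entry=0x3C007 [P=1 RW=1 US=1 PS=0]
  L2: frame=0x3C idx=8 entry=0x3E087 [P=1 RW=1 US=1 PS=1]
  → PA=0x3E4BD (huge @L2)  (3 entries read)
#1 VA=0xA878240050F (w,kernel):
  L0: frame=0x37 idx=21 entry=0x42007 [P=1 RW=1 US=1 PS=0]
  L1: frame=0x42 idx=30 entry=0x45007 [P=1 RW=1 US=1 PS=0]
  L2: frame=0x45 idx=18 entry=0x9006 [P=0 RW=1 US=1 PS=0]
  → PAGE_NOT_PRESENT  (3 entries read)
#2 VA=0xF80000007E9 (r,kernel):
  L0: frame=0x37 idx=31 entry=0x48087 [P=1 RW=1 US=1 PS=1]
  → PA=0x487E9 (huge @L0)  (1 entries read)
#3 VA=0xF80000007E9 (r,kernel):
  TLB hit vpn=0xF8000000 → PA=0x487E9
#4 VA=0x90003C11D59 (r,user):
  L0: frame=0x37 idx=18 entry=0x4B007 [P=1 RW=1 US=1 PS=0]
  L1: frame=0x4B idx=0 entry=0x4F007 [P=1 RW=1 US=1 PS=0]
  L2: frame=0x4F idx=30 entry=0x53007 [P=1 RW=1 US=1 PS=0]
  L3: frame=0x53 idx=17 entry=0x57007 [P=1 RW=1 US=1 PS=0]
  → PA=0x57D59  (4 entries read)
#5 VA=0x702006147BC (r,kernel):
  L0: frame=0x37 idx=14 entry=0x58007 [P=1 RW=1 US=1 PS=0]
  L1: frame=0x58 idx=8 entry=0x5A007 [P=1 RW=1 US=1 PS=0]
  L2: frame=0x5A idx=3 entry=0x5B007 [P=1 RW=1 US=1 PS=0]
  L3: frame=0x5B idx=20 entry=0x5C007 [P=1 RW=1 US=1 PS=0]
  → PA=0x5C7BC  (4 entries read)
#6 VA=0x702006147BC (r,kernel):
  TLB hit vpn=0x70200614 → PA=0x5C7BC

Access #0 fault: NONE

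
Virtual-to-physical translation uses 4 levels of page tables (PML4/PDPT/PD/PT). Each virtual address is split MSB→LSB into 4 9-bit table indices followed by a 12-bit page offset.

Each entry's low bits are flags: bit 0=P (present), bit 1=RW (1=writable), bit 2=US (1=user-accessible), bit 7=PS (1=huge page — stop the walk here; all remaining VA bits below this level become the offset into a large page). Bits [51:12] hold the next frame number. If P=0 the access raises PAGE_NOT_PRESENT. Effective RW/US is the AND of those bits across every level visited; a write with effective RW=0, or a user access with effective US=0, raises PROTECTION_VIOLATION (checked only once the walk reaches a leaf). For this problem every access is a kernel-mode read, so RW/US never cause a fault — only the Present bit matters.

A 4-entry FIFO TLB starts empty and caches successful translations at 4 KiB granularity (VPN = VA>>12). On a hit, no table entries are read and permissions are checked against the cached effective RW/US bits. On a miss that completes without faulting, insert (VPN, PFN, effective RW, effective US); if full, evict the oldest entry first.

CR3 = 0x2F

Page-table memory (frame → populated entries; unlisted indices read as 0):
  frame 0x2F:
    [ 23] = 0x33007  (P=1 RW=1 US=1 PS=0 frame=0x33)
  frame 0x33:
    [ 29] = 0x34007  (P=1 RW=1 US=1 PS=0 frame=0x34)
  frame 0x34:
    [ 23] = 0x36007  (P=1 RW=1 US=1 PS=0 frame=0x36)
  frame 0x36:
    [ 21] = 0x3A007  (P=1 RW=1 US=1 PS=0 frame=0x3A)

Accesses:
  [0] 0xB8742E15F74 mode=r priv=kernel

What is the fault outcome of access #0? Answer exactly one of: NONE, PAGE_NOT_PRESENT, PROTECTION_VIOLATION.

Walk each access:
#0 VA=0xB8742E15F74 (r,kernel):
  lvl0: tbl 0x2F, slot 23 ⇒ 0x33007 (P1/RW1/US1/PS0)
  lvl1: tbl 0x33, slot 29 ⇒ 0x34007 (P1/RW1/US1/PS0)
  lvl2: tbl 0x34, slot 23 ⇒ 0x36007 (P1/RW1/US1/PS0)
  lvl3: tbl 0x36, slot 21 ⇒ 0x3A007 (P1/RW1/US1/PS0)
  → PA=0x3AF74  (4 entries read)

Access #0 fault: NONE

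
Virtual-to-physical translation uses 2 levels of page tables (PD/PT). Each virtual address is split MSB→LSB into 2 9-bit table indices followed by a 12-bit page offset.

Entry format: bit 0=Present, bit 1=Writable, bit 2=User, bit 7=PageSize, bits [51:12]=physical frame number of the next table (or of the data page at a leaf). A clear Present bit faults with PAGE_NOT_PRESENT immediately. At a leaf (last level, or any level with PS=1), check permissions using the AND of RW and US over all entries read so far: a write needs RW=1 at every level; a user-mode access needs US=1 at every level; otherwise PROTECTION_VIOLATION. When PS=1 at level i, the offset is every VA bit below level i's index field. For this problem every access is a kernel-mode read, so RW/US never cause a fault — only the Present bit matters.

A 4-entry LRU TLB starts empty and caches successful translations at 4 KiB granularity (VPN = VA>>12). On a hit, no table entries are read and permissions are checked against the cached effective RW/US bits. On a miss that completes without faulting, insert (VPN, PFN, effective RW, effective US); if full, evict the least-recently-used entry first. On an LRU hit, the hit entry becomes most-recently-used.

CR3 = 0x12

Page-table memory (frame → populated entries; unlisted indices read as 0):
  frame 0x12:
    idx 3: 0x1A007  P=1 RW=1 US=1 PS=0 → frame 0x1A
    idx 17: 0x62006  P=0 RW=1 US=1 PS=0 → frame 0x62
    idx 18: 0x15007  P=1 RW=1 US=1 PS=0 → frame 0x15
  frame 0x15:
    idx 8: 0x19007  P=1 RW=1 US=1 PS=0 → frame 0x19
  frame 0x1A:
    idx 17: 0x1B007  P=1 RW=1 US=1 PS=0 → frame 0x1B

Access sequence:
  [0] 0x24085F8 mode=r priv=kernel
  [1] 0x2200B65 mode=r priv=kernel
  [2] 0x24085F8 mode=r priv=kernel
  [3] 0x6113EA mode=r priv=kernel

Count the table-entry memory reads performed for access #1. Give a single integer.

Walk each access:
#0 VA=0x24085F8 (r,kernel):
  lvl0: tbl 0x12, slot 18 ⇒ 0x15007 (P1/RW1/US1/PS0)
  lvl1: tbl 0x15, slot 8 ⇒ 0x19007 (P1/RW1/US1/PS0)
  ✓ 0x195F8  — 2 lookups
#1 VA=0x2200B65 (r,kernel):
  lvl0: tbl 0x12, slot 17 ⇒ 0x62006 (P0/RW1/US1/PS0)
  ⇒ fault: PAGE_NOT_PRESENT  — 1 lookups
#2 VA=0x24085F8 (r,kernel):
  TLB hit vpn=0x2408 → PA=0x195F8
#3 VA=0x6113EA (r,kernel):
  lvl0: tbl 0x12, slot 3 ⇒ 0x1A007 (P1/RW1/US1/PS0)
  lvl1: tbl 0x1A, slot 17 ⇒ 0x1B007 (P1/RW1/US1/PS0)
  ✓ 0x1B3EA  — 2 lookups

Entries read for #1: 1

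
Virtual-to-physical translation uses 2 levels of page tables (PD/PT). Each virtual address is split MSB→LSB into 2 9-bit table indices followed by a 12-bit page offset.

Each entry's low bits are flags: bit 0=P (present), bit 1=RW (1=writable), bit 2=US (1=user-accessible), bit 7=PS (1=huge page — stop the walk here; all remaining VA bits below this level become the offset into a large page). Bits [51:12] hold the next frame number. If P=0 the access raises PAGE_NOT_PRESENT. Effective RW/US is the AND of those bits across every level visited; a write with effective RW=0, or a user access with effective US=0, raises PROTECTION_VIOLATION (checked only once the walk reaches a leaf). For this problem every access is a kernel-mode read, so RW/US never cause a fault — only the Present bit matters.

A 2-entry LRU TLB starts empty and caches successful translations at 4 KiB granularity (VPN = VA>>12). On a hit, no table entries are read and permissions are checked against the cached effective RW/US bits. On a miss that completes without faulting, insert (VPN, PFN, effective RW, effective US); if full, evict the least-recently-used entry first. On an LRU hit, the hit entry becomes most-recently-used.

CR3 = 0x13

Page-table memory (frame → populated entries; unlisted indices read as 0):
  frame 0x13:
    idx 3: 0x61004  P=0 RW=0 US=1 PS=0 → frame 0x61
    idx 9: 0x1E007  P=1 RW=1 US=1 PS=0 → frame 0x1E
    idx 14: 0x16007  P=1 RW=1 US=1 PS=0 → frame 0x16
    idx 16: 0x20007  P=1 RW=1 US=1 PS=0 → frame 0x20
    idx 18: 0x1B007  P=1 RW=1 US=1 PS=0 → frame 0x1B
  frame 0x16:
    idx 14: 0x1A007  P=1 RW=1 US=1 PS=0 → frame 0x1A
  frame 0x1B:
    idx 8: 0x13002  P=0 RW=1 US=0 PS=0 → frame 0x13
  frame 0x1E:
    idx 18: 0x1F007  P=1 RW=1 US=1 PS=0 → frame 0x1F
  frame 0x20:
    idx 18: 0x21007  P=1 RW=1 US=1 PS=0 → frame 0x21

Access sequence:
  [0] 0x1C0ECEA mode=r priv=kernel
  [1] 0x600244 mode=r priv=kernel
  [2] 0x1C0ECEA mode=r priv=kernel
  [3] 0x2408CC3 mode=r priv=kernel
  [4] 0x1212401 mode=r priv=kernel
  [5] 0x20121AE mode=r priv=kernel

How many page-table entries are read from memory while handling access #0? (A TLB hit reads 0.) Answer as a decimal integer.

Trace:
#0 VA=0x1C0ECEA (r,kernel):
  L0 @0x13[14] → 0x16007  P=1,RW=1,US=1,PS=0
  L1 @0x16[14] → 0x1A007  P=1,RW=1,US=1,PS=0
  ✓ 0x1ACEA  — 2 lookups
#1 VA=0x600244 (r,kernel):
  L0 @0x13[3] → 0x61004  P=0,RW=0,US=1,PS=0
  ✗ PAGE_NOT_PRESENT  [1 reads]
#2 VA=0x1C0ECEA (r,kernel):
  TLB hit vpn=0x1C0E → PA=0x1ACEA
#3 VA=0x2408CC3 (r,kernel):
  L0 @0x13[18] → 0x1B007  P=1,RW=1,US=1,PS=0
  L1 @0x1B[8] → 0x13002  P=0,RW=1,US=0,PS=0
  ✗ PAGE_NOT_PRESENT  [2 reads]
#4 VA=0x1212401 (r,kernel):
  L0 @0x13[9] → 0x1E007  P=1,RW=1,US=1,PS=0
  L1 @0x1E[18] → 0x1F007  P=1,RW=1,US=1,PS=0
  ✓ 0x1F401  — 2 lookups
#5 VA=0x20121AE (r,kernel):
  L0 @0x13[16] → 0x20007  P=1,RW=1,US=1,PS=0
  L1 @0x20[18] → 0x21007  P=1,RW=1,US=1,PS=0
  ✓ 0x211AE  — 2 lookups

Entries read for #0: 2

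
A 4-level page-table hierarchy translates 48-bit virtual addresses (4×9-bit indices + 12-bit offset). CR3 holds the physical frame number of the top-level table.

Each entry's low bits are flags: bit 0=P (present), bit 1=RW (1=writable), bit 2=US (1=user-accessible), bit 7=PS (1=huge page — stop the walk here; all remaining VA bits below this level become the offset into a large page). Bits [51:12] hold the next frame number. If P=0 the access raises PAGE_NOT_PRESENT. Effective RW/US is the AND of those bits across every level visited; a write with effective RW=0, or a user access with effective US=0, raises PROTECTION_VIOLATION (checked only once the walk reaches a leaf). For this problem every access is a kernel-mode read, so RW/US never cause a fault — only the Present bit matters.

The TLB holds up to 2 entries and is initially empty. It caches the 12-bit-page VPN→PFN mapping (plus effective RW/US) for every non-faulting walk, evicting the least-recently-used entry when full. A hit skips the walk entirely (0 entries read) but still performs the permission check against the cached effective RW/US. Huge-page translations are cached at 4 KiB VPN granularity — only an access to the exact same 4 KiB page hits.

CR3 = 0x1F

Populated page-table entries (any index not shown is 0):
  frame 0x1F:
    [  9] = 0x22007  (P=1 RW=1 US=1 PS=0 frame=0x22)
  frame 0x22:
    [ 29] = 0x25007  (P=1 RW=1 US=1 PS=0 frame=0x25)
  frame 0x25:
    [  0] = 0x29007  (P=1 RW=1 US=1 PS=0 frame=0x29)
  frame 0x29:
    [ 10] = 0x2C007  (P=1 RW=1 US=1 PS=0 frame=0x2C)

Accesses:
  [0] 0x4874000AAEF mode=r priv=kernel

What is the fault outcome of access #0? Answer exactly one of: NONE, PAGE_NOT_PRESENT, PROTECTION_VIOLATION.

Per-access translation:
#0 VA=0x4874000AAEF (r,kernel):
  L0: frame=0x1F idx=9 entry=0x22007 [P=1 RW=1 US=1 PS=0]
  L1: frame=0x22 idx=29 entry=0x25007 [P=1 RW=1 US=1 PS=0]
  L2: frame=0x25 idx=0 entry=0x29007 [P=1 RW=1 US=1 PS=0]
  L3: frame=0x29 idx=10 entry=0x2C007 [P=1 RW=1 US=1 PS=0]
  ✓ 0x2CAEF  — 4 lookups

Access #0 fault: NONE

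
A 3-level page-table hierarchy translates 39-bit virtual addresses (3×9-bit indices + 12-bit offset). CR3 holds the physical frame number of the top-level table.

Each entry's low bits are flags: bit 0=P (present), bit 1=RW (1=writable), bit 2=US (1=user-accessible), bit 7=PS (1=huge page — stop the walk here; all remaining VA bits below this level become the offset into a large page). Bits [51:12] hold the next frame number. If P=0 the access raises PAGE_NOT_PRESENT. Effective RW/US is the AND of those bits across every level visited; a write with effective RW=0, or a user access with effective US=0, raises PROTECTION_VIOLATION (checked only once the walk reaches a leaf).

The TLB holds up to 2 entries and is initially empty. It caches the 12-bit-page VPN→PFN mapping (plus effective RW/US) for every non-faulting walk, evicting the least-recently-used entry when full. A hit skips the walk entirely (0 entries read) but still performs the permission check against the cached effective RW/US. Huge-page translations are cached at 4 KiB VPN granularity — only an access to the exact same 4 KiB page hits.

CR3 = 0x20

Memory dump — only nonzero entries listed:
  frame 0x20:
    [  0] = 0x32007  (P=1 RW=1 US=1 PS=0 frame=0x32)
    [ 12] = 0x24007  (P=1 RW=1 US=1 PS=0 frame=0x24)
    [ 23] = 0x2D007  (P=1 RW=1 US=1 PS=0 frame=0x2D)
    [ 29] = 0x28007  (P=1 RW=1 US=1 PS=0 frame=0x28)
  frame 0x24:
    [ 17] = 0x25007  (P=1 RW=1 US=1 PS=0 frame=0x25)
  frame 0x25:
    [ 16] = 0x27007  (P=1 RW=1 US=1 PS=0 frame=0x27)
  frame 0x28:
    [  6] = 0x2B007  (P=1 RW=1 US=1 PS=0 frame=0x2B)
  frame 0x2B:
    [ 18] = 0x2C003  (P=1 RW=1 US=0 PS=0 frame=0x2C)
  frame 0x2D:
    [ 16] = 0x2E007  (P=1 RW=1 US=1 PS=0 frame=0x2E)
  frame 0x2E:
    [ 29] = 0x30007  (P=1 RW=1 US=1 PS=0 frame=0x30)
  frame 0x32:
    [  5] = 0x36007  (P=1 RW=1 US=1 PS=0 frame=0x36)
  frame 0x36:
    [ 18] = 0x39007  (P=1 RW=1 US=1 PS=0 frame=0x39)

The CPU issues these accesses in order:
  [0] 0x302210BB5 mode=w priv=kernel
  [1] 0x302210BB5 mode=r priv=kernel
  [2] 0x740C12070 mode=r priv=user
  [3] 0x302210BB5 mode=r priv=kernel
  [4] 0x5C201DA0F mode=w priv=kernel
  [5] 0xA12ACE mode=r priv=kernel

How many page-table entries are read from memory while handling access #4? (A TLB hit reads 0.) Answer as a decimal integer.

Walk each access:
#0 VA=0x302210BB5 (w,kernel):
  L0: frame=0x20 idx=12 entry=0x24007 [P=1 RW=1 US=1 PS=0]
  L1: frame=0x24 idx=17 entry=0x25007 [P=1 RW=1 US=1 PS=0]
  L2: frame=0x25 idx=16 entry=0x27007 [P=1 RW=1 US=1 PS=0]
  ⇒ phys 0x27BB5  [3 reads]
#1 VA=0x302210BB5 (r,kernel):
  TLB hit vpn=0x302210 → PA=0x27BB5
#2 VA=0x740C12070 (r,user):
  L0: frame=0x20 idx=29 entry=0x28007 [P=1 RW=1 US=1 PS=0]
  L1: frame=0x28 idx=6 entry=0x2B007 [P=1 RW=1 US=1 PS=0]
  L2: frame=0x2B idx=18 entry=0x2C003 [P=1 RW=1 US=0 PS=0]
  → PROTECTION_VIOLATION  (3 entries read)
#3 VA=0x302210BB5 (r,kernel):
  TLB hit vpn=0x302210 → PA=0x27BB5
#4 VA=0x5C201DA0F (w,kernel):
  L0: frame=0x20 idx=23 entry=0x2D007 [P=1 RW=1 US=1 PS=0]
  L1: frame=0x2D idx=16 entry=0x2E007 [P=1 RW=1 US=1 PS=0]
  L2: frame=0x2E idx=29 entry=0x30007 [P=1 RW=1 US=1 PS=0]
  ⇒ phys 0x30A0F  [3 reads]
#5 VA=0xA12ACE (r,kernel):
  L0: frame=0x20 idx=0 entry=0x32007 [P=1 RW=1 US=1 PS=0]
  L1: frame=0x32 idx=5 entry=0x36007 [P=1 RW=1 US=1 PS=0]
  L2: frame=0x36 idx=18 entry=0x39007 [P=1 RW=1 US=1 PS=0]
  ⇒ phys 0x39ACE  [3 reads]

Entries read for #4: 3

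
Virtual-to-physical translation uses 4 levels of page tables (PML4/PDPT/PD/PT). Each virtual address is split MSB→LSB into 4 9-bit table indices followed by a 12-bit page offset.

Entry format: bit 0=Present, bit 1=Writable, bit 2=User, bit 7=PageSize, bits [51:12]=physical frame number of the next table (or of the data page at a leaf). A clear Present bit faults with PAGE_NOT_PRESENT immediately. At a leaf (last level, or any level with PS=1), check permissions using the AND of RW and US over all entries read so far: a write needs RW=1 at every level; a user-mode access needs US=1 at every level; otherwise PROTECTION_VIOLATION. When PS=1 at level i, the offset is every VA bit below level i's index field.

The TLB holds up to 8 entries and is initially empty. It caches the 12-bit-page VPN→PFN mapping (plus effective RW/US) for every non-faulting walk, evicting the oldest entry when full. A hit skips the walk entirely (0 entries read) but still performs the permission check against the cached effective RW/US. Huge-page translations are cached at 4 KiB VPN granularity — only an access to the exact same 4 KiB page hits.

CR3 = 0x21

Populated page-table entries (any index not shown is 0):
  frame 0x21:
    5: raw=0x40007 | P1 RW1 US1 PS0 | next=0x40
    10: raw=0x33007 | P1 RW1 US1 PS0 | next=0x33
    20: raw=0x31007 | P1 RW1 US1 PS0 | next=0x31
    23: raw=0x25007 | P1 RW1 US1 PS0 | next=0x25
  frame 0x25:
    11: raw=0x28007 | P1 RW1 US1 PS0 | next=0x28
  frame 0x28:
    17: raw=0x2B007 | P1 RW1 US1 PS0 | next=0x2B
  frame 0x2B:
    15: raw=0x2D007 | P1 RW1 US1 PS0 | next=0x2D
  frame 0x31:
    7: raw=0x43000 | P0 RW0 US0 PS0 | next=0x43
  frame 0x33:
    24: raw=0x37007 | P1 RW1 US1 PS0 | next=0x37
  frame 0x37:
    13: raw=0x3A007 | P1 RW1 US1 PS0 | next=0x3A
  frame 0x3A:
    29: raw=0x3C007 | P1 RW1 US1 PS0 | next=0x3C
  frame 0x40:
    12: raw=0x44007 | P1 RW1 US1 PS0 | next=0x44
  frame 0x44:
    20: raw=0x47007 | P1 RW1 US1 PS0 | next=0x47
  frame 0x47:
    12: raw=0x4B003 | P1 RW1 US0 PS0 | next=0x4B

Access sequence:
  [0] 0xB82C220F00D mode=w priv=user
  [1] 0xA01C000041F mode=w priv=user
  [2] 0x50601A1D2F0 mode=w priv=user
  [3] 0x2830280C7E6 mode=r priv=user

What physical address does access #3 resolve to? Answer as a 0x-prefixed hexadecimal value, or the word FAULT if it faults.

Per-access translation:
#0 VA=0xB82C220F00D (w,user):
  lvl0: tbl 0x21, slot 23 ⇒ 0x25007 (P1/RW1/US1/PS0)
  lvl1: tbl 0x25, slot 11 ⇒ 0x28007 (P1/RW1/US1/PS0)
  lvl2: tbl 0x28, slot 17 ⇒ 0x2B007 (P1/RW1/US1/PS0)
  lvl3: tbl 0x2B, slot 15 ⇒ 0x2D007 (P1/RW1/US1/PS0)
  ✓ 0x2D00D  — 4 lookups
#1 VA=0xA01C000041F (w,user):
  lvl0: tbl 0x21, slot 20 ⇒ 0x31007 (P1/RW1/US1/PS0)
  lvl1: tbl 0x31, slot 7 ⇒ 0x43000 (P0/RW0/US0/PS0)
  → PAGE_NOT_PRESENT  (2 entries read)
#2 VA=0x50601A1D2F0 (w,user):
  lvl0: tbl 0x21, slot 10 ⇒ 0x33007 (P1/RW1/US1/PS0)
  lvl1: tbl 0x33, slot 24 ⇒ 0x37007 (P1/RW1/US1/PS0)
  lvl2: tbl 0x37, slot 13 ⇒ 0x3A007 (P1/RW1/US1/PS0)
  lvl3: tbl 0x3A, slot 29 ⇒ 0x3C007 (P1/RW1/US1/PS0)
  ✓ 0x3C2F0  — 4 lookups
#3 VA=0x2830280C7E6 (r,user):
  lvl0: tbl 0x21, slot 5 ⇒ 0x40007 (P1/RW1/US1/PS0)
  lvl1: tbl 0x40, slot 12 ⇒ 0x44007 (P1/RW1/US1/PS0)
  lvl2: tbl 0x44, slot 20 ⇒ 0x47007 (P1/RW1/US1/PS0)
  lvl3: tbl 0x47, slot 12 ⇒ 0x4B003 (P1/RW1/US0/PS0)
  → PROTECTION_VIOLATION  (4 entries read)

Access #3 PA: FAULT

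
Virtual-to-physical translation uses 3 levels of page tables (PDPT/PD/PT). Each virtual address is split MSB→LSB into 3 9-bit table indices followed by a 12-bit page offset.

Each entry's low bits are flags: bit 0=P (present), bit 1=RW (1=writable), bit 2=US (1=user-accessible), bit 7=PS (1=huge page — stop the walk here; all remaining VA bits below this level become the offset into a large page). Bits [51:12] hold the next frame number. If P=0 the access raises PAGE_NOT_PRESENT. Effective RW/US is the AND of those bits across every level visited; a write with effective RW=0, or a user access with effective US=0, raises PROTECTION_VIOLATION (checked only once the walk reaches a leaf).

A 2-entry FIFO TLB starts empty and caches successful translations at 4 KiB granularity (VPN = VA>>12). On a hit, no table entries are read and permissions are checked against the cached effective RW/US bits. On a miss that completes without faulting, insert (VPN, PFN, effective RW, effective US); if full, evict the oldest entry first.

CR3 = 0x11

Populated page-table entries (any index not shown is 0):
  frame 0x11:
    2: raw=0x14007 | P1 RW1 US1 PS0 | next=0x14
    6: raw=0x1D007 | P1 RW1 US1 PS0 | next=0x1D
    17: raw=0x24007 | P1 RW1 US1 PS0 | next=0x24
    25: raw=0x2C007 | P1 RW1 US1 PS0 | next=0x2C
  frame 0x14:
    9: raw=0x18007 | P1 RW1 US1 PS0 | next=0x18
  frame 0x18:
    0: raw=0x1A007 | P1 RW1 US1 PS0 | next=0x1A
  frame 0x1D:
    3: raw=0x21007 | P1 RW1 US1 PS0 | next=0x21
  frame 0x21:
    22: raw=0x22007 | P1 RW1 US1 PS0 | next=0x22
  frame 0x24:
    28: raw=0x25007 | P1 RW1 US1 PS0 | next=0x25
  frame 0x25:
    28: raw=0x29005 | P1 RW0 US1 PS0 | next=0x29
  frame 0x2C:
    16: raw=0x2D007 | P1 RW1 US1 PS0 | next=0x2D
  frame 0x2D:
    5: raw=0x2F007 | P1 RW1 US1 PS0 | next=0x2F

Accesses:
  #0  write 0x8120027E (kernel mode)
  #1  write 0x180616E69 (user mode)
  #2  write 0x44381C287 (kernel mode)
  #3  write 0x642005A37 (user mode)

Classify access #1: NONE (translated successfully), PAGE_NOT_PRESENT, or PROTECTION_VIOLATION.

Trace:
#0 VA=0x8120027E (w,kernel):
  [0] read 0x11 idx=2: raw=0x14007 flags P=1 W=1 U=1 S=0
  [1] read 0x14 idx=9: raw=0x18007 flags P=1 W=1 U=1 S=0
  [2] read 0x18 idx=0: raw=0x1A007 flags P=1 W=1 U=1 S=0
  ✓ 0x1A27E  — 3 lookups
#1 VA=0x180616E69 (w,user):
  [0] read 0x11 idx=6: raw=0x1D007 flags P=1 W=1 U=1 S=0
  [1] read 0x1D idx=3: raw=0x21007 flags P=1 W=1 U=1 S=0
  [2] read 0x21 idx=22: raw=0x22007 flags P=1 W=1 U=1 S=0
  ✓ 0x22E69  — 3 lookups
#2 VA=0x44381C287 (w,kernel):
  [0] read 0x11 idx=17: raw=0x24007 flags P=1 W=1 U=1 S=0
  [1] read 0x24 idx=28: raw=0x25007 flags P=1 W=1 U=1 S=0
  [2] read 0x25 idx=28: raw=0x29005 flags P=1 W=0 U=1 S=0
  → PROTECTION_VIOLATION  (3 entries read)
#3 VA=0x642005A37 (w,user):
  [0] read 0x11 idx=25: raw=0x2C007 flags P=1 W=1 U=1 S=0
  [1] read 0x2C idx=16: raw=0x2D007 flags P=1 W=1 U=1 S=0
  [2] read 0x2D idx=5: raw=0x2F007 flags P=1 W=1 U=1 S=0
  ✓ 0x2FA37  — 3 lookups

Access #1 fault: NONE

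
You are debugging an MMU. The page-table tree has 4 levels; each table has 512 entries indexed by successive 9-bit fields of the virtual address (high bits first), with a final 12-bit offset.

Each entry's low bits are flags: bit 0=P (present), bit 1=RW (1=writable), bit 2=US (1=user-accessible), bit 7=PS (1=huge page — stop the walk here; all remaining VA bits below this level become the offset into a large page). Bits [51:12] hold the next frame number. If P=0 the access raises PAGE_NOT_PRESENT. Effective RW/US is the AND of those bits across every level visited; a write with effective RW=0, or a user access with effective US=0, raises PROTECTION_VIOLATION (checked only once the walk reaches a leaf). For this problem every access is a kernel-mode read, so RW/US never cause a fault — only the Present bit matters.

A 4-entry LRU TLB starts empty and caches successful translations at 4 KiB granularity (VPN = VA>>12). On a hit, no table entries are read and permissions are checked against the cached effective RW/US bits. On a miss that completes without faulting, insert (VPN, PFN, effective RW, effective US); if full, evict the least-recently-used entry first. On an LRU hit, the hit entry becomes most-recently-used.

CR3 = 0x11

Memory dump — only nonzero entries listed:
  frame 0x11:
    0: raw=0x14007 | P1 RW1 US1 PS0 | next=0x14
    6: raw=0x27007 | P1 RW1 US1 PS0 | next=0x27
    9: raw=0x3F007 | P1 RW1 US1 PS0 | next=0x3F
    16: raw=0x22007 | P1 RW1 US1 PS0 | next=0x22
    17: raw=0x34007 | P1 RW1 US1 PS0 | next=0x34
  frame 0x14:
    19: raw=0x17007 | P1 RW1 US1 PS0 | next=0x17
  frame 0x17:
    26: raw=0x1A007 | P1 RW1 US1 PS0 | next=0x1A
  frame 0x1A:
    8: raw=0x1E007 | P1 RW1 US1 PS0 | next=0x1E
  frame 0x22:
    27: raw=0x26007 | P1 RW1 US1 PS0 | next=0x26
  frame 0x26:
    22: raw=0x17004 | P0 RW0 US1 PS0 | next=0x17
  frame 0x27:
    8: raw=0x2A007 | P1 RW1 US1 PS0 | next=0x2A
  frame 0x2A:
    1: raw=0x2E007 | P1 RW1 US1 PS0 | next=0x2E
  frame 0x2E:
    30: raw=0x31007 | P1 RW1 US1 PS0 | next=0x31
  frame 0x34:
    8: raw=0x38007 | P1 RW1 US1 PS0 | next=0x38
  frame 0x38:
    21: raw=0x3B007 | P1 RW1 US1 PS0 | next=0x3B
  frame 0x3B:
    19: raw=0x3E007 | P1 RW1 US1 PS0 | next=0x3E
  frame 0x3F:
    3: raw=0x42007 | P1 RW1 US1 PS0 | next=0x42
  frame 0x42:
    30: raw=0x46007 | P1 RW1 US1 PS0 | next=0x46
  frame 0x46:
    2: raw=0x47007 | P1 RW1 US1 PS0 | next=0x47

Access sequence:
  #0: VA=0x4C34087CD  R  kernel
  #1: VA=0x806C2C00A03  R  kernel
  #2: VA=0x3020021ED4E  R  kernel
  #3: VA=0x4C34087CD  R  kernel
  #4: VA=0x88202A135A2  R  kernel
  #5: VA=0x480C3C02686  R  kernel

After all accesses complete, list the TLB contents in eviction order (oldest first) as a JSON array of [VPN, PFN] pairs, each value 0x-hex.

Per-access translation:
#0 VA=0x4C34087CD (r,kernel):
  L0 @0x11[0] → 0x14007  P=1,RW=1,US=1,PS=0
  L1 @0x14[19] → 0x17007  P=1,RW=1,US=1,PS=0
  L2 @0x17[26] → 0x1A007  P=1,RW=1,US=1,PS=0
  L3 @0x1A[8] → 0x1E007  P=1,RW=1,US=1,PS=0
  ⇒ phys 0x1E7CD  [4 reads]
#1 VA=0x806C2C00A03 (r,kernel):
  L0 @0x11[16] → 0x22007  P=1,RW=1,US=1,PS=0
  L1 @0x22[27] → 0x26007  P=1,RW=1,US=1,PS=0
  L2 @0x26[22] → 0x17004  P=0,RW=0,US=1,PS=0
  ✗ PAGE_NOT_PRESENT  [3 reads]
#2 VA=0x3020021ED4E (r,kernel):
  L0 @0x11[6] → 0x27007  P=1,RW=1,US=1,PS=0
  L1 @0x27[8] → 0x2A007  P=1,RW=1,US=1,PS=0
  L2 @0x2A[1] → 0x2E007  P=1,RW=1,US=1,PS=0
  L3 @0x2E[30] → 0x31007  P=1,RW=1,US=1,PS=0
  ⇒ phys 0x31D4E  [4 reads]
#3 VA=0x4C34087CD (r,kernel):
  TLB hit vpn=0x4C3408 → PA=0x1E7CD
#4 VA=0x88202A135A2 (r,kernel):
  L0 @0x11[17] → 0x34007  P=1,RW=1,US=1,PS=0
  L1 @0x34[8] → 0x38007  P=1,RW=1,US=1,PS=0
  L2 @0x38[21] → 0x3B007  P=1,RW=1,US=1,PS=0
  L3 @0x3B[19] → 0x3E007  P=1,RW=1,US=1,PS=0
  ⇒ phys 0x3E5A2  [4 reads]
#5 VA=0x480C3C02686 (r,kernel):
  L0 @0x11[9] → 0x3F007  P=1,RW=1,US=1,PS=0
  L1 @0x3F[3] → 0x42007  P=1,RW=1,US=1,PS=0
  L2 @0x42[30] → 0x46007  P=1,RW=1,US=1,PS=0
  L3 @0x46[2] → 0x47007  P=1,RW=1,US=1,PS=0
  ⇒ phys 0x47686  [4 reads]

TLB: [["0x3020021E", "0x31"], ["0x4C3408", "0x1E"], ["0x88202A13", "0x3E"], ["0x480C3C02", "0x47"]]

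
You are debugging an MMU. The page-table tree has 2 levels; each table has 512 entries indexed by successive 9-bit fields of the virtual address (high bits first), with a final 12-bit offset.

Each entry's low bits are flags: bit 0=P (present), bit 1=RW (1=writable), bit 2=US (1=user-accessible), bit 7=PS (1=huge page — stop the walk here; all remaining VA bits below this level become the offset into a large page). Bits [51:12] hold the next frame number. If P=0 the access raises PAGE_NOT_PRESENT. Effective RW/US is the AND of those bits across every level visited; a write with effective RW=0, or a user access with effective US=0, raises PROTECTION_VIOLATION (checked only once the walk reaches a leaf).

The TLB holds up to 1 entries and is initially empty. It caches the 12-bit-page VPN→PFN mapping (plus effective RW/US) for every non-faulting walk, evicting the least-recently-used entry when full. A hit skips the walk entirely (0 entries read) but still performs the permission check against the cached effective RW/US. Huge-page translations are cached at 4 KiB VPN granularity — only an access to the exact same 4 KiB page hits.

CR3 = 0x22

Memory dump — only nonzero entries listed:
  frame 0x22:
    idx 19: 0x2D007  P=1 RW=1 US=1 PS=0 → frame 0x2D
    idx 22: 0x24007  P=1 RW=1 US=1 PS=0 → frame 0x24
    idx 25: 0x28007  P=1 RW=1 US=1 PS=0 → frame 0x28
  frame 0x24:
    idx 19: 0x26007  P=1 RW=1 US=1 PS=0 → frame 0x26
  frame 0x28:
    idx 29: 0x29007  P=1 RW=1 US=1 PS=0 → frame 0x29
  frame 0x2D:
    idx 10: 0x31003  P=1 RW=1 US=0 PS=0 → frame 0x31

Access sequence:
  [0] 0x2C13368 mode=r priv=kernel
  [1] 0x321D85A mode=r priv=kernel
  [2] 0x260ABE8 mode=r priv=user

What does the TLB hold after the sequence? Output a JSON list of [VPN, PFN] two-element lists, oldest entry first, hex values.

Trace:
#0 VA=0x2C13368 (r,kernel):
  [0] read 0x22 idx=22: raw=0x24007 flags P=1 W=1 U=1 S=0
  [1] read 0x24 idx=19: raw=0x26007 flags P=1 W=1 U=1 S=0
  → PA=0x26368  (2 entries read)
#1 VA=0x321D85A (r,kernel):
  [0] read 0x22 idx=25: raw=0x28007 flags P=1 W=1 U=1 S=0
  [1] read 0x28 idx=29: raw=0x29007 flags P=1 W=1 U=1 S=0
  → PA=0x2985A  (2 entries read)
#2 VA=0x260ABE8 (r,user):
  [0] read 0x22 idx=19: raw=0x2D007 flags P=1 W=1 U=1 S=0
  [1] read 0x2D idx=10: raw=0x31003 flags P=1 W=1 U=0 S=0
  ✗ PROTECTION_VIOLATION  [2 reads]

TLB: [["0x321D", "0x29"]]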